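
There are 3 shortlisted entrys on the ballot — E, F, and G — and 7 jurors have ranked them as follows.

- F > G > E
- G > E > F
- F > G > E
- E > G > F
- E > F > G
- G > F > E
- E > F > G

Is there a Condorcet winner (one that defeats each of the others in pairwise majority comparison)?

No

Head-to-head results (7 voters total):
E vs F: E wins 4–3.
E vs G: G wins 4–3.
F vs G: F wins 4–3.
No candidate beats all others: E beats F beats G beats E, a majority cycle.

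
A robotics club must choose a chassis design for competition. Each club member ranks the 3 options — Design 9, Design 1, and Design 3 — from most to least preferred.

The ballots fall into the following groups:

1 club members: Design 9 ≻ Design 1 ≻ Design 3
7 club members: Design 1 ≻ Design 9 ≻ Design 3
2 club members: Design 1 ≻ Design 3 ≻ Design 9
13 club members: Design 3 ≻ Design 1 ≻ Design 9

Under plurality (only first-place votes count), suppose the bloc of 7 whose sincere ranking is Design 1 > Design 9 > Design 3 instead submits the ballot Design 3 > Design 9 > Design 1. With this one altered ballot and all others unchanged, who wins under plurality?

First-place totals with the altered ballot: Design 9 1, Design 1 2, Design 3 20.
The winner is unchanged: still Design 3.

Design 3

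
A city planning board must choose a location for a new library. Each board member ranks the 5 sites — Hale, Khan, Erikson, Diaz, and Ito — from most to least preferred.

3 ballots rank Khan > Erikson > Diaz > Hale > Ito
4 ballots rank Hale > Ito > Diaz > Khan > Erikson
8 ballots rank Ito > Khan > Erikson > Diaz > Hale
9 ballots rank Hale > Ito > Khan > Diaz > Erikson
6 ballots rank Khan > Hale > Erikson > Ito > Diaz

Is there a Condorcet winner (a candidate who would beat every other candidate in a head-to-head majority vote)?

Head-to-head results (30 voters total):
Hale vs Khan: Khan wins 17–13.
Hale vs Erikson: Hale wins 19–11.
Hale vs Diaz: Hale wins 19–11.
Hale vs Ito: Hale wins 22–8.
Khan vs Erikson: Khan wins 30–0.
Khan vs Diaz: Khan wins 26–4.
Khan vs Ito: Ito wins 21–9.
Erikson vs Diaz: Erikson wins 17–13.
Erikson vs Ito: Ito wins 21–9.
Diaz vs Ito: Ito wins 27–3.
No candidate beats all others: Hale beats Ito beats Khan beats Hale, a majority cycle.

No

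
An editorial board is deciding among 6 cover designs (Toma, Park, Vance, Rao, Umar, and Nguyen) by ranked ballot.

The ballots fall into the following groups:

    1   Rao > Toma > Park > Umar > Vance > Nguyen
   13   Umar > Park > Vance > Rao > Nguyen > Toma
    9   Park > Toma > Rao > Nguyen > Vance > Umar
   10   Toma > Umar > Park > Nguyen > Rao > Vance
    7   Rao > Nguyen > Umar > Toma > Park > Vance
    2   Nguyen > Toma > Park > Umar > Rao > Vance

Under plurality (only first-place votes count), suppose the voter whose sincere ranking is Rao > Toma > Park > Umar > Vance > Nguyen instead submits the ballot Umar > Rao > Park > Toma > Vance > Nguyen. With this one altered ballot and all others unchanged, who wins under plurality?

Umar

First-place totals with the altered ballot: Toma 10, Park 9, Vance 0, Rao 7, Umar 14, Nguyen 2.
The winner is unchanged: still Umar.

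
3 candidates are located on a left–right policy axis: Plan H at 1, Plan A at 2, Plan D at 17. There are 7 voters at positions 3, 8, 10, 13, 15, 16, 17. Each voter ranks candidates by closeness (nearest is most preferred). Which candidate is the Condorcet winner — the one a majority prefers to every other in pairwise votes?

With single-peaked preferences on a line, the Condorcet winner is the candidate closest to the median voter.
The median voter (position 13) is closest to Plan D at 17.
Check: Plan D vs Plan A — voters closer to Plan D: 5 of 7.

Plan D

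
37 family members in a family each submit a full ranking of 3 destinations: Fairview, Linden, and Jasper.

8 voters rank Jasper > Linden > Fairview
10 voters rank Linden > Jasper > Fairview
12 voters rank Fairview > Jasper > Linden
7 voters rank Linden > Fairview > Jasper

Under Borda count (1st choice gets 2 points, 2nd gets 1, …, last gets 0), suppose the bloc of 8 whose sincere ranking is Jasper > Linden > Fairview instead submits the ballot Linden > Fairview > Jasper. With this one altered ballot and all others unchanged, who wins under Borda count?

Linden

Borda totals with the altered ballot: Fairview 39, Linden 50, Jasper 22.
The winner is unchanged: still Linden.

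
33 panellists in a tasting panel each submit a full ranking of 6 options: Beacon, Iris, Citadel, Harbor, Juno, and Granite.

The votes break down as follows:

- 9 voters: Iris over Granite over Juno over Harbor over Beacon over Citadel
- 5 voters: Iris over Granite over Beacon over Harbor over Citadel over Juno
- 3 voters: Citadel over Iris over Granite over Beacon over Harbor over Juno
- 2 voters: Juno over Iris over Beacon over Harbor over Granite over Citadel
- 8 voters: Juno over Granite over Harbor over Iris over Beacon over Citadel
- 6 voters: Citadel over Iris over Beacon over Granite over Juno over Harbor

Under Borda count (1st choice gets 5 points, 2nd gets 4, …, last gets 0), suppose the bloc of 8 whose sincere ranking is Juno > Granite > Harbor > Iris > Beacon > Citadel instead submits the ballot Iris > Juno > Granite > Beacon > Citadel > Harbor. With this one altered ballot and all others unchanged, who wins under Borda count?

Iris

Borda totals with the altered ballot: Beacon 70, Iris 154, Citadel 58, Harbor 35, Juno 75, Granite 103.
The winner is unchanged: still Iris.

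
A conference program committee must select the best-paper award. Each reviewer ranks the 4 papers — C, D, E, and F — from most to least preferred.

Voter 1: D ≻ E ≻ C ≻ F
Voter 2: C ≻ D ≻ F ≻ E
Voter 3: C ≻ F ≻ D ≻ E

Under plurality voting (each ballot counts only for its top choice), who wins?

C

First-place vote totals:
  C: 2
  D: 1
  E: 0
  F: 0
C has the most first-place votes.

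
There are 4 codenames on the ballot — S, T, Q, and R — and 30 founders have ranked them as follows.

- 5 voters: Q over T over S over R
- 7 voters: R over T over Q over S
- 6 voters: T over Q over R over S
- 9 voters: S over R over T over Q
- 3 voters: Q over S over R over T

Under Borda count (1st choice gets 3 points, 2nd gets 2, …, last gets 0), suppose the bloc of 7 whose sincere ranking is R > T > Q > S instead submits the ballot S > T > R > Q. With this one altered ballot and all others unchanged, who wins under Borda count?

Borda totals with the altered ballot: S 59, T 51, Q 36, R 34.
The switch changes the winner from T to S.

S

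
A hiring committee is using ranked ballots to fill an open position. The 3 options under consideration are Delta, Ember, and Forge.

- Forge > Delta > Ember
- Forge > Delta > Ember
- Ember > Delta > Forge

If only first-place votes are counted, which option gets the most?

Forge

First-place vote totals:
  Delta: 0
  Ember: 1
  Forge: 2
Forge has the most first-place votes.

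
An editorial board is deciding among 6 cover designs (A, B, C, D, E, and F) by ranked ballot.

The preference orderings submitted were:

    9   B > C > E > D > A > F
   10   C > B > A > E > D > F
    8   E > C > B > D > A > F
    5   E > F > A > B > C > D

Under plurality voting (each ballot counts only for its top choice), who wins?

E

First-place vote totals:
  A: 0
  B: 9
  C: 10
  D: 0
  E: 13
  F: 0
E has the most first-place votes.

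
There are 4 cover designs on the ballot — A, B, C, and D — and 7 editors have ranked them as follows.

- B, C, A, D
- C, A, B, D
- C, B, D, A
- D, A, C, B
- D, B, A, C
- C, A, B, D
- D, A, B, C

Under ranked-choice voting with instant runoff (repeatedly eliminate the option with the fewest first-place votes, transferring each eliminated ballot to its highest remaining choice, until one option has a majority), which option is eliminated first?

Round 1: C 3, D 3, B 1, A 0. A has the fewest and is eliminated.
Round 2: C 3, D 3, B 1. B has the fewest and is eliminated.
Round 3: C 4, D 3. C has a majority.

A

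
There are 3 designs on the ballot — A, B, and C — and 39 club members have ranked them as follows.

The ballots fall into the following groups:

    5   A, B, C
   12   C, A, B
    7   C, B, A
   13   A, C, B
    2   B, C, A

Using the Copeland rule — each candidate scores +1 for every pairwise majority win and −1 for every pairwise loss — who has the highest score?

Pairwise results:
  A vs B: A wins 30–9.
  A vs C: C wins 21–18.
  B vs C: C wins 32–7.
Copeland scores (wins − losses):
  A: 1 − 1 = 0
  B: 0 − 2 = -2
  C: 2 − 0 = 2
C has the best Copeland score.

C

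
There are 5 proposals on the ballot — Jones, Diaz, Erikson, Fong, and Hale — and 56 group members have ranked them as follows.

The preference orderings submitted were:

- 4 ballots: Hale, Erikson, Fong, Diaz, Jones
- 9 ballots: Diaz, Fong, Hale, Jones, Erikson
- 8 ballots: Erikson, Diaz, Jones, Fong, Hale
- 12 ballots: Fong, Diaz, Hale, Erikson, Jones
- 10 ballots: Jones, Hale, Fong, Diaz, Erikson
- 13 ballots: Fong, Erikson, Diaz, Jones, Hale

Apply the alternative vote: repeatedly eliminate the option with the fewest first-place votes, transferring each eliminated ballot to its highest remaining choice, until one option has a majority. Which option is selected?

Round 1: Fong 25, Jones 10, Diaz 9, Erikson 8, Hale 4. Hale has the fewest and is eliminated.
Round 2: Fong 25, Erikson 12, Jones 10, Diaz 9. Diaz has the fewest and is eliminated.
Round 3: Fong 34, Erikson 12, Jones 10. Fong has a majority.

Fong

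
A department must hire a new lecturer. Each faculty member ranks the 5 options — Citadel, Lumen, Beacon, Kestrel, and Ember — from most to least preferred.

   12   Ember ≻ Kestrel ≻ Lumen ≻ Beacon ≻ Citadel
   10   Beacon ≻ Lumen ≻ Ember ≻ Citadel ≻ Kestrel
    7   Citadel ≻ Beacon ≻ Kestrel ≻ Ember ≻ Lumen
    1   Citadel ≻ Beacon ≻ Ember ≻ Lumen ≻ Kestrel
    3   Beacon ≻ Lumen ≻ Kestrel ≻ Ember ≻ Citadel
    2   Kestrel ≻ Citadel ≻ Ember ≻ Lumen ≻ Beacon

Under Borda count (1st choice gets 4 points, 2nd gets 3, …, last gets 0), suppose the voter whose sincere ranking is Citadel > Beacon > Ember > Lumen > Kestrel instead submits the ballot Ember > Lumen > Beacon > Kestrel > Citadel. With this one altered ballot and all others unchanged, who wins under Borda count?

Beacon

Borda totals with the altered ballot: Citadel 44, Lumen 68, Beacon 87, Kestrel 65, Ember 86.
The winner is unchanged: still Beacon.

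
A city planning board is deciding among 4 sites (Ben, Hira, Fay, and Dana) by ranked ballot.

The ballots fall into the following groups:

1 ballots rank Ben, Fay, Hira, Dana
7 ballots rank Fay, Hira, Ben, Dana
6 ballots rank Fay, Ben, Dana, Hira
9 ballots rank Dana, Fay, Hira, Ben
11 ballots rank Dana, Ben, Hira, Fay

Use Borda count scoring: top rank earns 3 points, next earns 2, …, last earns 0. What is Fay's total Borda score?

Borda scores:
  Ben: 3 + 7·1 + 6·2 + 9·0 + 11·2 = 44
  Hira: 1 + 7·2 + 6·0 + 9·1 + 11·1 = 35
  Fay: 2 + 7·3 + 6·3 + 9·2 + 11·0 = 59
  Dana: 0 + 7·0 + 6·1 + 9·3 + 11·3 = 66

59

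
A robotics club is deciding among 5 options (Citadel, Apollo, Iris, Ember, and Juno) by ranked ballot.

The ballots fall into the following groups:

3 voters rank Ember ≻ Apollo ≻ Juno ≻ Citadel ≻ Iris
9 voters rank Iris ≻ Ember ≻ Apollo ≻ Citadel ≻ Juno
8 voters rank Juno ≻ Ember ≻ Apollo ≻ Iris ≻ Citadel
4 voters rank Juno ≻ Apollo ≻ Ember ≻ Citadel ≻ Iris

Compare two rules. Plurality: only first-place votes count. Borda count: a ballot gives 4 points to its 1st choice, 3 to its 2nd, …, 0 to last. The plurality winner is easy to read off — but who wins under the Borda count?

Plurality first-place counts: Citadel 0, Apollo 0, Iris 9, Ember 3, Juno 12 → Juno.
Borda totals: Citadel 16, Apollo 55, Iris 44, Ember 71, Juno 54 → Ember.

Ember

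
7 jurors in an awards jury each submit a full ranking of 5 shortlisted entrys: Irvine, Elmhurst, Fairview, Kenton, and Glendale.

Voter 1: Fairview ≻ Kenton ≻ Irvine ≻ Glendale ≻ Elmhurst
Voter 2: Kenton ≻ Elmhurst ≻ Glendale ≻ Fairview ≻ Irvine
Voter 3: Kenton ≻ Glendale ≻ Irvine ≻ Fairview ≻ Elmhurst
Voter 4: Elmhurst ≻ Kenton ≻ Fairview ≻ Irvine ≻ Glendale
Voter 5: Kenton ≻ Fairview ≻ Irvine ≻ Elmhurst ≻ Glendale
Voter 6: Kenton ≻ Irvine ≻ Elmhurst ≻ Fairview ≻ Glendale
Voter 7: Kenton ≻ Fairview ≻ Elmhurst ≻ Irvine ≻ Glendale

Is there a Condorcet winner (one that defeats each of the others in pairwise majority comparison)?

Yes

Head-to-head results (7 voters total):
Irvine vs Elmhurst: Irvine wins 4–3.
Irvine vs Fairview: Fairview wins 5–2.
Irvine vs Kenton: Kenton wins 7–0.
Irvine vs Glendale: Irvine wins 5–2.
Elmhurst vs Fairview: Fairview wins 4–3.
Elmhurst vs Kenton: Kenton wins 6–1.
Elmhurst vs Glendale: Elmhurst wins 5–2.
Fairview vs Kenton: Kenton wins 6–1.
Fairview vs Glendale: Fairview wins 5–2.
Kenton vs Glendale: Kenton wins 7–0.
Kenton beats each rival — Irvine (7–0), Elmhurst (6–1), Fairview (6–1), Glendale (7–0) — so Kenton is the Condorcet winner.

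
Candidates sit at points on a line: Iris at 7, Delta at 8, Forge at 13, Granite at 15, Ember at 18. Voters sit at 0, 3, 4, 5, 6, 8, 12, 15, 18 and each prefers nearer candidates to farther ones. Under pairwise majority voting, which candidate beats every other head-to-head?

With single-peaked preferences on a line, the Condorcet winner is the candidate closest to the median voter.
The median voter (position 6) is closest to Iris at 7.
Check: Iris vs Ember — voters closer to Iris: 7 of 9.

Iris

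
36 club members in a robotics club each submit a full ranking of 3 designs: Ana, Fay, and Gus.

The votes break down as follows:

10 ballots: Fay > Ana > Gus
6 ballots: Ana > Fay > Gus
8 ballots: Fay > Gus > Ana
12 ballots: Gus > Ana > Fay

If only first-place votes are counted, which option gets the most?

Fay

First-place vote totals:
  Ana: 6
  Fay: 18
  Gus: 12
Fay has the most first-place votes.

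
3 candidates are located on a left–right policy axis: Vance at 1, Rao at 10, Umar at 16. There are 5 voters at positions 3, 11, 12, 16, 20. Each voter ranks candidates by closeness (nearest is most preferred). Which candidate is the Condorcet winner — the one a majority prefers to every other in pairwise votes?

With single-peaked preferences on a line, the Condorcet winner is the candidate closest to the median voter.
The median voter (position 12) is closest to Rao at 10.
Check: Rao vs Umar — voters closer to Rao: 3 of 5.

Rao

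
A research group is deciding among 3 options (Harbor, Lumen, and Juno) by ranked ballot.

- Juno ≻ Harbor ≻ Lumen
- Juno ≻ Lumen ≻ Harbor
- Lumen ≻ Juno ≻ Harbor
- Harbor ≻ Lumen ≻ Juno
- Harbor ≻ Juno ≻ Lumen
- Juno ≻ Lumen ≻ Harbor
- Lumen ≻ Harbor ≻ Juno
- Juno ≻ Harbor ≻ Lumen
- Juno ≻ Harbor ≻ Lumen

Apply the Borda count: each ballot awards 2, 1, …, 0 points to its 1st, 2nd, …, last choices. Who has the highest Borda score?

Juno

Borda scores:
  Harbor: 1 + 0 + 0 + 2 + 2 + 0 + 1 + 1 + 1 = 8
  Lumen: 0 + 1 + 2 + 1 + 0 + 1 + 2 + 0 + 0 = 7
  Juno: 2 + 2 + 1 + 0 + 1 + 2 + 0 + 2 + 2 = 12
Juno has the highest total.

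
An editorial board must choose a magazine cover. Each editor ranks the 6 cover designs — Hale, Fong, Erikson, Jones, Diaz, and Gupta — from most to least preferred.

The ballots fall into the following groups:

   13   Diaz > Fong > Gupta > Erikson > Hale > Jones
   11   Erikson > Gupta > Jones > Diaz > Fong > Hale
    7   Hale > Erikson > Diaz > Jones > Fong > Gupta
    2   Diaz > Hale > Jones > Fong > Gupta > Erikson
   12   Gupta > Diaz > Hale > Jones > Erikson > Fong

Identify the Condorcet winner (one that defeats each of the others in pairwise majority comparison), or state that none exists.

Head-to-head results (45 voters total):
Hale vs Fong: Fong wins 24–21.
Hale vs Erikson: Erikson wins 24–21.
Hale vs Jones: Hale wins 34–11.
Hale vs Diaz: Diaz wins 38–7.
Hale vs Gupta: Gupta wins 36–9.
Fong vs Erikson: Erikson wins 30–15.
Fong vs Jones: Jones wins 32–13.
Fong vs Diaz: Diaz wins 45–0.
Fong vs Gupta: Gupta wins 23–22.
Erikson vs Jones: Erikson wins 31–14.
Erikson vs Diaz: Diaz wins 27–18.
Erikson vs Gupta: Gupta wins 27–18.
Jones vs Diaz: Diaz wins 34–11.
Jones vs Gupta: Gupta wins 36–9.
Diaz vs Gupta: Gupta wins 23–22.
Gupta beats each rival — Hale (36–9), Fong (23–22), Erikson (27–18), Jones (36–9), Diaz (23–22) — so Gupta is the Condorcet winner.

Gupta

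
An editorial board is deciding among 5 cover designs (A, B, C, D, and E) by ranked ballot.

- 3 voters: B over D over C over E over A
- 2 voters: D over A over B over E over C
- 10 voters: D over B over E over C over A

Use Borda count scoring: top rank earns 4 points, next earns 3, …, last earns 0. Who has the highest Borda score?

D

Borda scores:
  A: 3·0 + 2·3 + 10·0 = 6
  B: 3·4 + 2·2 + 10·3 = 46
  C: 3·2 + 2·0 + 10·1 = 16
  D: 3·3 + 2·4 + 10·4 = 57
  E: 3·1 + 2·1 + 10·2 = 25
D has the highest total.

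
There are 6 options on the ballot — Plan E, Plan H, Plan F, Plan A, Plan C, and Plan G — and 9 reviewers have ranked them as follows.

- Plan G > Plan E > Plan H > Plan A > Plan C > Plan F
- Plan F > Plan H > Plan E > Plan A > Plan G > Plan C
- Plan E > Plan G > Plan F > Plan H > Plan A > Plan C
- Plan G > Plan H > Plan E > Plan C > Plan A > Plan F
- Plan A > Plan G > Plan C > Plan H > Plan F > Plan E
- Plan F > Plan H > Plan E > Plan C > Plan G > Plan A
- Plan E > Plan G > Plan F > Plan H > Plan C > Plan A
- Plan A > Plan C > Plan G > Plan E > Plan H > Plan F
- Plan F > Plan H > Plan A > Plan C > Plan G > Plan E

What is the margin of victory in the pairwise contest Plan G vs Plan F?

Ballots ranking Plan G above Plan F: 6.
Ballots ranking Plan F above Plan G: 3.
Plan G wins 6–3, a margin of 3.

3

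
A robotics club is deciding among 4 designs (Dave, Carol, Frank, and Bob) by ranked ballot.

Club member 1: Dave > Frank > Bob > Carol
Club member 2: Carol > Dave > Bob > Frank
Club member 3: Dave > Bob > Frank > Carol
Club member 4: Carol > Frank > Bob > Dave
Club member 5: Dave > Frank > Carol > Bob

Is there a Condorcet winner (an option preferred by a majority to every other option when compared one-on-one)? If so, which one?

Head-to-head results (5 voters total):
Dave vs Carol: Dave wins 3–2.
Dave vs Frank: Dave wins 4–1.
Dave vs Bob: Dave wins 4–1.
Carol vs Frank: Frank wins 3–2.
Carol vs Bob: Carol wins 3–2.
Frank vs Bob: Frank wins 3–2.
Dave beats each rival — Carol (3–2), Frank (4–1), Bob (4–1) — so Dave is the Condorcet winner.

Dave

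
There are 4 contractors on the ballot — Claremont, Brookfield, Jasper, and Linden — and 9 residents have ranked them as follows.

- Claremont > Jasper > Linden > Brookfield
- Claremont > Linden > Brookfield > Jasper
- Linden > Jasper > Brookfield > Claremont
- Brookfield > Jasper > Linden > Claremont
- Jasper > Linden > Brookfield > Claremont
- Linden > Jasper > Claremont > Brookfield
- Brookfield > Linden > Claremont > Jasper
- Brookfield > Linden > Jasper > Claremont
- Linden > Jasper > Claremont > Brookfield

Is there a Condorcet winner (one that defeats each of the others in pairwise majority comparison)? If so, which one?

Head-to-head results (9 voters total):
Claremont vs Brookfield: Brookfield wins 5–4.
Claremont vs Jasper: Jasper wins 6–3.
Claremont vs Linden: Linden wins 7–2.
Brookfield vs Jasper: Jasper wins 5–4.
Brookfield vs Linden: Linden wins 6–3.
Jasper vs Linden: Linden wins 6–3.
Linden beats each rival — Claremont (7–2), Brookfield (6–3), Jasper (6–3) — so Linden is the Condorcet winner.

Linden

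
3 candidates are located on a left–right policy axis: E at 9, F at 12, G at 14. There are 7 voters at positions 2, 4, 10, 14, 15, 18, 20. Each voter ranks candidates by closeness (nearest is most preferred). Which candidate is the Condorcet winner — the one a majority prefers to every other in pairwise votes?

With single-peaked preferences on a line, the Condorcet winner is the candidate closest to the median voter.
The median voter (position 14) is closest to G at 14.
Check: G vs F — voters closer to G: 4 of 7.

G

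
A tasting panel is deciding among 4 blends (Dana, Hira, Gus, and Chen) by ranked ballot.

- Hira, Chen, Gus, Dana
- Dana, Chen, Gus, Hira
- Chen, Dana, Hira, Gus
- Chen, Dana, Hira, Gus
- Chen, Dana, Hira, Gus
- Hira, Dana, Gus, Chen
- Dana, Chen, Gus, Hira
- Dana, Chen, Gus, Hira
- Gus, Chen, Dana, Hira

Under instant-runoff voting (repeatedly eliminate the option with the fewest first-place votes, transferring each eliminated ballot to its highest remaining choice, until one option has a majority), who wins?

Chen

Round 1: Dana 3, Chen 3, Hira 2, Gus 1. Gus has the fewest and is eliminated.
Round 2: Chen 4, Dana 3, Hira 2. Hira has the fewest and is eliminated.
Round 3: Chen 5, Dana 4. Chen has a majority.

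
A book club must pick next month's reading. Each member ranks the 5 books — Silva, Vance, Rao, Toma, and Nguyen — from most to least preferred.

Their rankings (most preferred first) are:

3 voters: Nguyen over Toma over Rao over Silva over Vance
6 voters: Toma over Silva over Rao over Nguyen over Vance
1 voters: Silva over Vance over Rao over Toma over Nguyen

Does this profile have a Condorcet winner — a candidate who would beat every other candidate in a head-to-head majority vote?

Head-to-head results (10 voters total):
Silva vs Vance: Silva wins 10–0.
Silva vs Rao: Silva wins 7–3.
Silva vs Toma: Toma wins 9–1.
Silva vs Nguyen: Silva wins 7–3.
Vance vs Rao: Rao wins 9–1.
Vance vs Toma: Toma wins 9–1.
Vance vs Nguyen: Nguyen wins 9–1.
Rao vs Toma: Toma wins 9–1.
Rao vs Nguyen: Rao wins 7–3.
Toma vs Nguyen: Toma wins 7–3.
Toma beats each rival — Silva (9–1), Vance (9–1), Rao (9–1), Nguyen (7–3) — so Toma is the Condorcet winner.

Yes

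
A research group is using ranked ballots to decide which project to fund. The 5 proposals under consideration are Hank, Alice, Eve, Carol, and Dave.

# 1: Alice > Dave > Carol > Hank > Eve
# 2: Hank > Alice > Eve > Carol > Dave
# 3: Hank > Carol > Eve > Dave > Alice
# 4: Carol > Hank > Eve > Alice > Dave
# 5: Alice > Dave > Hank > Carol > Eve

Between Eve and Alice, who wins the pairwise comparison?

Alice

Ballots ranking Eve above Alice: 2.
Ballots ranking Alice above Eve: 3.
Alice wins the head-to-head, 3–2.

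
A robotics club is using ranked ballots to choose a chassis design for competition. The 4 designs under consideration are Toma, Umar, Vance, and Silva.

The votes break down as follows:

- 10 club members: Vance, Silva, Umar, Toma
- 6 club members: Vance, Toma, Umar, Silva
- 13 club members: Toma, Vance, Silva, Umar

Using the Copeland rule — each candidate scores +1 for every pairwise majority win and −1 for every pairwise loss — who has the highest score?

Vance

Pairwise results:
  Toma vs Umar: Toma wins 19–10.
  Toma vs Vance: Vance wins 16–13.
  Toma vs Silva: Toma wins 19–10.
  Umar vs Vance: Vance wins 29–0.
  Umar vs Silva: Silva wins 23–6.
  Vance vs Silva: Vance wins 29–0.
Copeland scores (wins − losses):
  Toma: 2 − 1 = 1
  Umar: 0 − 3 = -3
  Vance: 3 − 0 = 3
  Silva: 1 − 2 = -1
Vance has the best Copeland score.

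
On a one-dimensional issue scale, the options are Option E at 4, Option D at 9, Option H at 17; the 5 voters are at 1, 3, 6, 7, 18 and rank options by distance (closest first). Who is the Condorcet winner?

Option E

With single-peaked preferences on a line, the Condorcet winner is the candidate closest to the median voter.
The median voter (position 6) is closest to Option E at 4.
Check: Option E vs Option H — voters closer to Option E: 4 of 5.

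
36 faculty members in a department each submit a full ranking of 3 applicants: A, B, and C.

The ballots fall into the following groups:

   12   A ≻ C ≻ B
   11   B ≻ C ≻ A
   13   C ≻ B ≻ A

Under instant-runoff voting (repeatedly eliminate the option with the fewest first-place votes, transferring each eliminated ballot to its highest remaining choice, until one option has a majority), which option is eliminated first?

B

Round 1: C 13, A 12, B 11. B has the fewest and is eliminated.
Round 2: C 24, A 12. C has a majority.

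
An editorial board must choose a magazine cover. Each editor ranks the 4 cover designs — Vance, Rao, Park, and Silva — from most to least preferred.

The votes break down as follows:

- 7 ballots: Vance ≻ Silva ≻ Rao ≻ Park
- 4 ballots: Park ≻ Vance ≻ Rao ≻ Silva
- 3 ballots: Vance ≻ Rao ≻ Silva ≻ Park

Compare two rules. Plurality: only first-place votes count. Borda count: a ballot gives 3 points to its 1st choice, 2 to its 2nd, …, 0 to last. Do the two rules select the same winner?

Plurality first-place counts: Vance 10, Rao 0, Park 4, Silva 0 → Vance.
Borda totals: Vance 38, Rao 17, Park 12, Silva 17 → Vance.
The two rules agree on Vance.

Yes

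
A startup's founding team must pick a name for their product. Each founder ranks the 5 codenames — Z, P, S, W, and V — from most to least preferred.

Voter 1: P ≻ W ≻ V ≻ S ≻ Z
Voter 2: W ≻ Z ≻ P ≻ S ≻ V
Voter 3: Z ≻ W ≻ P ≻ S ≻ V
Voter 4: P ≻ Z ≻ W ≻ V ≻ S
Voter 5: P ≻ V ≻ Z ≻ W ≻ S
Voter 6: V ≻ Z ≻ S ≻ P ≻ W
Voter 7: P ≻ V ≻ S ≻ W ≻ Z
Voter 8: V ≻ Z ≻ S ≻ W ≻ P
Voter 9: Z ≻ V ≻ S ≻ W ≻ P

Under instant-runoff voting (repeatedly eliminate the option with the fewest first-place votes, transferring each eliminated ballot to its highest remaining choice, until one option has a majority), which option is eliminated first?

S

Round 1: P 4, Z 2, V 2, W 1, S 0. S has the fewest and is eliminated.
Round 2: P 4, Z 2, V 2, W 1. W has the fewest and is eliminated.
Round 3: P 4, Z 3, V 2. V has the fewest and is eliminated.
Round 4: Z 5, P 4. Z has a majority.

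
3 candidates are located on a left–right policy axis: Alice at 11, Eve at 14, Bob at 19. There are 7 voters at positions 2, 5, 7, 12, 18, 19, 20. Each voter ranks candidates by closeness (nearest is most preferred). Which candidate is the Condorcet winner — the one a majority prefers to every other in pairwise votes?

With single-peaked preferences on a line, the Condorcet winner is the candidate closest to the median voter.
The median voter (position 12) is closest to Alice at 11.
Check: Alice vs Bob — voters closer to Alice: 4 of 7.

Alice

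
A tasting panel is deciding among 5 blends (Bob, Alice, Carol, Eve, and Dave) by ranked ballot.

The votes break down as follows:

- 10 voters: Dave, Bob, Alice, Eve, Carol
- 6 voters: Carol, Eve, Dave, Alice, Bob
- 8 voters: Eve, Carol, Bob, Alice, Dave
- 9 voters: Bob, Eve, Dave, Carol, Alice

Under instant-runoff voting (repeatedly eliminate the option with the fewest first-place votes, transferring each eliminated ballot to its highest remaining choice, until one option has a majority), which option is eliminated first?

Alice

Round 1: Dave 10, Bob 9, Eve 8, Carol 6, Alice 0. Alice has the fewest and is eliminated.
Round 2: Dave 10, Bob 9, Eve 8, Carol 6. Carol has the fewest and is eliminated.
Round 3: Eve 14, Dave 10, Bob 9. Bob has the fewest and is eliminated.
Round 4: Eve 23, Dave 10. Eve has a majority.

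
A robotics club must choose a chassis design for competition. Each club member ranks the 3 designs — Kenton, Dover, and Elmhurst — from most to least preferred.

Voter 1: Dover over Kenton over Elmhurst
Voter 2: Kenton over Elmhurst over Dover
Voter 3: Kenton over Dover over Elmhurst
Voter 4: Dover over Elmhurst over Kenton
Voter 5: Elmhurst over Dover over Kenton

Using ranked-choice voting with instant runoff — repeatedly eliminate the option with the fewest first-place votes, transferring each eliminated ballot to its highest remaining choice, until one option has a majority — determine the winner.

Round 1: Kenton 2, Dover 2, Elmhurst 1. Elmhurst has the fewest and is eliminated.
Round 2: Dover 3, Kenton 2. Dover has a majority.

Dover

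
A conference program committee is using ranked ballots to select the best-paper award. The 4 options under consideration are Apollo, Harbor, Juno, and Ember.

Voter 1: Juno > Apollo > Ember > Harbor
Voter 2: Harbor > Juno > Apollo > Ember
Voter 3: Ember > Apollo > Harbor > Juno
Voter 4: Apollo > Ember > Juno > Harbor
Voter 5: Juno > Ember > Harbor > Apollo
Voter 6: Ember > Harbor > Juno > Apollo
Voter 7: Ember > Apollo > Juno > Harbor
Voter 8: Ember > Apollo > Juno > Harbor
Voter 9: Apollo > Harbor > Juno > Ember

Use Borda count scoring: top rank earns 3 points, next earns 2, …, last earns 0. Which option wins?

Ember

Borda scores:
  Apollo: 2 + 1 + 2 + 3 + 0 + 0 + 2 + 2 + 3 = 15
  Harbor: 0 + 3 + 1 + 0 + 1 + 2 + 0 + 0 + 2 = 9
  Juno: 3 + 2 + 0 + 1 + 3 + 1 + 1 + 1 + 1 = 13
  Ember: 1 + 0 + 3 + 2 + 2 + 3 + 3 + 3 + 0 = 17
Ember has the highest total.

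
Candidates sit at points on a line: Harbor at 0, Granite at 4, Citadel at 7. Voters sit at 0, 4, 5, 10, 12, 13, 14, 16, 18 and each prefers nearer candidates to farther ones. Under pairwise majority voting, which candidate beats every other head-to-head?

With single-peaked preferences on a line, the Condorcet winner is the candidate closest to the median voter.
The median voter (position 12) is closest to Citadel at 7.
Check: Citadel vs Harbor — voters closer to Citadel: 8 of 9.

Citadel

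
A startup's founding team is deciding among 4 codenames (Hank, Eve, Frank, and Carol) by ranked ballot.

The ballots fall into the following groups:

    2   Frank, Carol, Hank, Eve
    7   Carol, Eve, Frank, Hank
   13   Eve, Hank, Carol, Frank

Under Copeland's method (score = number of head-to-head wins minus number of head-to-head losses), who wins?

Pairwise results:
  Hank vs Eve: Eve wins 20–2.
  Hank vs Frank: Hank wins 13–9.
  Hank vs Carol: Hank wins 13–9.
  Eve vs Frank: Eve wins 20–2.
  Eve vs Carol: Eve wins 13–9.
  Frank vs Carol: Carol wins 20–2.
Copeland scores (wins − losses):
  Hank: 2 − 1 = 1
  Eve: 3 − 0 = 3
  Frank: 0 − 3 = -3
  Carol: 1 − 2 = -1
Eve has the best Copeland score.

Eve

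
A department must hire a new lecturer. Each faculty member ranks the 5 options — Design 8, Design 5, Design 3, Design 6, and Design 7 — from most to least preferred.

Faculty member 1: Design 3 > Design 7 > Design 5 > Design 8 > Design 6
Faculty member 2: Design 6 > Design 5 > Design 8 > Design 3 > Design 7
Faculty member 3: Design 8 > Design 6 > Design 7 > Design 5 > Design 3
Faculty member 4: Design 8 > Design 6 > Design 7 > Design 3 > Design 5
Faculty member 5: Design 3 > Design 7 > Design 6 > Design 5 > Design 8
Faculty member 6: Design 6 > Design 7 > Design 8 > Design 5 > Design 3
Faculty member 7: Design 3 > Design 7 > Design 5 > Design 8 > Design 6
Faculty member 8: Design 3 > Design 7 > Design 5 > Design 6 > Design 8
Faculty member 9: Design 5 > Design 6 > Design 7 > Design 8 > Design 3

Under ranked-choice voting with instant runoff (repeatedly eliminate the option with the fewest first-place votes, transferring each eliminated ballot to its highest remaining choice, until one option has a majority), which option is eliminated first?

Design 7

Round 1: Design 3 4, Design 8 2, Design 6 2, Design 5 1, Design 7 0. Design 7 has the fewest and is eliminated.
Round 2: Design 3 4, Design 8 2, Design 6 2, Design 5 1. Design 5 has the fewest and is eliminated.
Round 3: Design 3 4, Design 6 3, Design 8 2. Design 8 has the fewest and is eliminated.
Round 4: Design 6 5, Design 3 4. Design 6 has a majority.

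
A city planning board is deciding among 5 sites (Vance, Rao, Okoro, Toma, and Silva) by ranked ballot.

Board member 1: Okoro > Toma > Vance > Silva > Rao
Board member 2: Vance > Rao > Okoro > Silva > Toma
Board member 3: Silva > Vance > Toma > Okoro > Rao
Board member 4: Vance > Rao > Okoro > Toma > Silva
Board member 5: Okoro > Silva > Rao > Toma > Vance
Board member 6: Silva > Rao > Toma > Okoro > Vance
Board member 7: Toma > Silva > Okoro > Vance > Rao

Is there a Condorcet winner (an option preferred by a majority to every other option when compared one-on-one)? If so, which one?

Okoro

Head-to-head results (7 voters total):
Vance vs Rao: Vance wins 5–2.
Vance vs Okoro: Okoro wins 4–3.
Vance vs Toma: Toma wins 4–3.
Vance vs Silva: Silva wins 4–3.
Rao vs Okoro: Okoro wins 4–3.
Rao vs Toma: Rao wins 4–3.
Rao vs Silva: Silva wins 5–2.
Okoro vs Toma: Okoro wins 4–3.
Okoro vs Silva: Okoro wins 4–3.
Toma vs Silva: Silva wins 4–3.
Okoro beats each rival — Vance (4–3), Rao (4–3), Toma (4–3), Silva (4–3) — so Okoro is the Condorcet winner.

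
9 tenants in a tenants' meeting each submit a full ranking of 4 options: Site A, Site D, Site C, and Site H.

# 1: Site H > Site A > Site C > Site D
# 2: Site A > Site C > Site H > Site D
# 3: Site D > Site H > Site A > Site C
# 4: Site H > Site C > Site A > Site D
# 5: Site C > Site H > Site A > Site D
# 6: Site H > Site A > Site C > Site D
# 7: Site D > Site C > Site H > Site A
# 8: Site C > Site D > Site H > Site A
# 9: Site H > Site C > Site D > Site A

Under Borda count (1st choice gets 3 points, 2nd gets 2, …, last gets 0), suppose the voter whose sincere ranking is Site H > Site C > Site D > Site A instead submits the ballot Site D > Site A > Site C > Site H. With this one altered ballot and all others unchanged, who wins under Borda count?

Borda totals with the altered ballot: Site A 12, Site D 11, Site C 15, Site H 16.
The winner is unchanged: still Site H.

Site H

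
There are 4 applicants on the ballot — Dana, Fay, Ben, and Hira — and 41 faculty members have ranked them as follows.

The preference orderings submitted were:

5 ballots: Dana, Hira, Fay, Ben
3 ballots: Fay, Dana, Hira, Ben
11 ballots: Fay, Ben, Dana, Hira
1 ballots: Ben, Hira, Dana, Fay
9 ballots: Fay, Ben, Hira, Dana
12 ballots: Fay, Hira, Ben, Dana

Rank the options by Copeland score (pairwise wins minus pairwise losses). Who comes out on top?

Fay

Pairwise results:
  Dana vs Fay: Fay wins 35–6.
  Dana vs Ben: Ben wins 33–8.
  Dana vs Hira: Hira wins 22–19.
  Fay vs Ben: Fay wins 40–1.
  Fay vs Hira: Fay wins 35–6.
  Ben vs Hira: Ben wins 21–20.
Copeland scores (wins − losses):
  Dana: 0 − 3 = -3
  Fay: 3 − 0 = 3
  Ben: 2 − 1 = 1
  Hira: 1 − 2 = -1
Fay has the best Copeland score.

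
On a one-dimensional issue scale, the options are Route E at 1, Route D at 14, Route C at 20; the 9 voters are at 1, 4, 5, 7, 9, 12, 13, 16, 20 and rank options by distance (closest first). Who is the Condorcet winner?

Route D

With single-peaked preferences on a line, the Condorcet winner is the candidate closest to the median voter.
The median voter (position 9) is closest to Route D at 14.
Check: Route D vs Route E — voters closer to Route D: 5 of 9.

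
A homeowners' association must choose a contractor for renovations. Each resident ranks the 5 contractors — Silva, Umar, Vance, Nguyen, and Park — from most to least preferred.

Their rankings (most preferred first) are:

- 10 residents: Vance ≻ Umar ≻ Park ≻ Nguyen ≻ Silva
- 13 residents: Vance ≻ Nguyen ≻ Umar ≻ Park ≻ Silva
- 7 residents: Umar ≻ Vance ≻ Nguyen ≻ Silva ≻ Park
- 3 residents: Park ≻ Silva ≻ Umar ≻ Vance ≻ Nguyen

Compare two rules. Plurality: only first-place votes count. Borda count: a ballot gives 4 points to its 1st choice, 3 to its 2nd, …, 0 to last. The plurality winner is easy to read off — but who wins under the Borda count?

Plurality first-place counts: Silva 0, Umar 7, Vance 23, Nguyen 0, Park 3 → Vance.
Borda totals: Silva 16, Umar 90, Vance 116, Nguyen 63, Park 45 → Vance.

Vance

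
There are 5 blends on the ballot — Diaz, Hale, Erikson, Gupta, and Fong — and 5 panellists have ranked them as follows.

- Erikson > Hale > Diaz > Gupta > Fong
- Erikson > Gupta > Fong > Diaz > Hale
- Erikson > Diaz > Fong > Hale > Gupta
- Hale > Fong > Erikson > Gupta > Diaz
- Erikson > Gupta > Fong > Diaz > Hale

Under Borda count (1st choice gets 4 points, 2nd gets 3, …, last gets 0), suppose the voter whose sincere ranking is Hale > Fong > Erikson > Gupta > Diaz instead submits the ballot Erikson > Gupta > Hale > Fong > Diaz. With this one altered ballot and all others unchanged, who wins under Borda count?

Erikson

Borda totals with the altered ballot: Diaz 7, Hale 6, Erikson 20, Gupta 10, Fong 7.
The winner is unchanged: still Erikson.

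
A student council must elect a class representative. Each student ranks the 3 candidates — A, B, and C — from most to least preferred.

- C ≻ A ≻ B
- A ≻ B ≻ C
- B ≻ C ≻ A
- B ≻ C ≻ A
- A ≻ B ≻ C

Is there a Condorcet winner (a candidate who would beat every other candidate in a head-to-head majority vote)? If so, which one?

Head-to-head results (5 voters total):
A vs B: A wins 3–2.
A vs C: C wins 3–2.
B vs C: B wins 4–1.
No candidate beats all others: A beats B beats C beats A, a majority cycle.

No Condorcet winner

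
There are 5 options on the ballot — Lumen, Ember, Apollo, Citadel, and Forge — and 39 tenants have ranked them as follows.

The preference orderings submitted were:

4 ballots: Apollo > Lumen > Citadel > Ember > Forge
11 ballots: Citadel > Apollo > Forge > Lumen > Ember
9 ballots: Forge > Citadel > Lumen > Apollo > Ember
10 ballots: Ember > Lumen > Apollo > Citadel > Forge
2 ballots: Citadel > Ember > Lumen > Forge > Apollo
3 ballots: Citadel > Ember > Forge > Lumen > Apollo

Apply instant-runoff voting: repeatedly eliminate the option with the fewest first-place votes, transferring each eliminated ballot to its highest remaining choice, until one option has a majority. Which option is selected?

Round 1: Citadel 16, Ember 10, Forge 9, Apollo 4, Lumen 0. Lumen has the fewest and is eliminated.
Round 2: Citadel 16, Ember 10, Forge 9, Apollo 4. Apollo has the fewest and is eliminated.
Round 3: Citadel 20, Ember 10, Forge 9. Citadel has a majority.

Citadel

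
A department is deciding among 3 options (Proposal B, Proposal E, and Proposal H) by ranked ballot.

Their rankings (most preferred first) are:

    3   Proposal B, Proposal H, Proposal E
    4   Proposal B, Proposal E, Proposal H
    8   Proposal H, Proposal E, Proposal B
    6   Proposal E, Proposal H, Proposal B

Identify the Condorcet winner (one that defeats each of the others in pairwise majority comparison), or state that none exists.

Proposal H

Head-to-head results (21 voters total):
Proposal B vs Proposal E: Proposal E wins 14–7.
Proposal B vs Proposal H: Proposal H wins 14–7.
Proposal E vs Proposal H: Proposal H wins 11–10.
Proposal H beats each rival — Proposal B (14–7), Proposal E (11–10) — so Proposal H is the Condorcet winner.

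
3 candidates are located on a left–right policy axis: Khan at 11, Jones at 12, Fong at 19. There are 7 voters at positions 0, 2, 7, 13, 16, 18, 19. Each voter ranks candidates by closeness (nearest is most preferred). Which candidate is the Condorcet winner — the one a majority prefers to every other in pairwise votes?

Jones

With single-peaked preferences on a line, the Condorcet winner is the candidate closest to the median voter.
The median voter (position 13) is closest to Jones at 12.
Check: Jones vs Fong — voters closer to Jones: 4 of 7.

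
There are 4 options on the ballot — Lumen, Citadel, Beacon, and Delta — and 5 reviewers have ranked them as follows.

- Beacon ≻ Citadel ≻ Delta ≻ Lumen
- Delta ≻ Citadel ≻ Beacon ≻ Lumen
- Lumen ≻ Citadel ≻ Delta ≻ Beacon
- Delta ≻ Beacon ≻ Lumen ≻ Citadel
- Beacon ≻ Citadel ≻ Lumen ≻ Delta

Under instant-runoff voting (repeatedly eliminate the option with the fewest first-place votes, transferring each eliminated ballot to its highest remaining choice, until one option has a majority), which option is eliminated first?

Citadel

Round 1: Beacon 2, Delta 2, Lumen 1, Citadel 0. Citadel has the fewest and is eliminated.
Round 2: Beacon 2, Delta 2, Lumen 1. Lumen has the fewest and is eliminated.
Round 3: Delta 3, Beacon 2. Delta has a majority.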